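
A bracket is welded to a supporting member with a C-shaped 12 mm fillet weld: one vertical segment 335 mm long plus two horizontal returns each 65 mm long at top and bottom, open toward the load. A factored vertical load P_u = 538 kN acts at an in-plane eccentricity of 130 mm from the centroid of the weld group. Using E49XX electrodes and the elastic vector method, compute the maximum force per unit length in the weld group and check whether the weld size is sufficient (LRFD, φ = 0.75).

f_max ≈ 2410 N/mm; NOT adequate

E49XX → F_EXX = 490 MPa.
Total weld length L_w = 465 mm. Treat welds as unit-width lines.
Centroid: x̄ = 2×65×32.5 / 465 = 9.086 mm from the vertical weld.
Polar moment about centroid: J = I_x + I_y = [335³/12 + 2×65×167.5²] + [335×9.086² + 2(65³/12 + 65×23.41²)] = 6925000 mm³.
Direct shear f_v = P/L_w = 538×10³ / 465 = 1157 N/mm (vertical).
Torsion M = P·e = 538×10³ × 130 = 69940000 N·mm.
Critical point at (x, y) = (55.91, 167.5) from centroid. f_tx = M·y/J = 1692 N/mm; f_ty = M·x/J = 564.7 N/mm.
Resultant f_max = √[f_tx² + (f_v + f_ty)²] = √[1692² + (1157 + 564.7)²] = 2414 N/mm.
Capacity per unit length: φr_n = 0.75 × 0.6 × 490 × (0.707 × 12) = 1871 N/mm.
2414 > 1871 → NOT adequate.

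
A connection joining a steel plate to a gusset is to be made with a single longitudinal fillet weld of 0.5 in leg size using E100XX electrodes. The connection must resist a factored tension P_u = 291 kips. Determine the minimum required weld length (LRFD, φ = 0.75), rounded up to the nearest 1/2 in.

L = 18.5 in

E100XX → F_EXX = 100 ksi.
Throat t_e = 0.707 × 0.5 = 0.3535 in.
φr_n = 0.75 × 0.6 × 100 × 0.3535 = 15.91 kips/in.
L_req = P_u / φr_n = 291 / 15.91 = 18.29 in total.
Round up → use L = 18.5 in.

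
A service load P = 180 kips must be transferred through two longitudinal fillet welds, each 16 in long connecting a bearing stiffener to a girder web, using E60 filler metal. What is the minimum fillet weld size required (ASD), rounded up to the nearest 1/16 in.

w = 1/2 in

E60XX → F_EXX = 60 ksi.
Total weld length L = 32 in.
Required throat t_e = P × Ω / (0.6 F_EXX × L) = 180 × 2.0 / (0.6 × 60 × 32) = 0.3125 in.
Required leg w = t_e / 0.707 = 0.442 in → use 1/2 in.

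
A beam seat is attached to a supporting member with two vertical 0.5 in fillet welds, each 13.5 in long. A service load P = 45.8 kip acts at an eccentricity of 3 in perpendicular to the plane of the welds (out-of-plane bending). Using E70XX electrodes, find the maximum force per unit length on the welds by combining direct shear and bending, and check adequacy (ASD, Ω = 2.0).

E70XX → F_EXX = 70 ksi.
L_w = 2 × 13.5 = 27 in; section modulus (unit throat) S = 2 × L²/6 = 60.75 in².
Direct shear f_v = P/L_w = 45.8/27 = 1.696 kip/in.
Moment M = P × e = 45.8 × 3 = 137.4 kip·in; bending f_b = M/S = 2.262 kip/in.
f_max = √(f_v² + f_b²) = √(1.696² + 2.262²) = 2.827 kip/in.
r_n/Ω = (1/2.0) × 0.6 × 70 × (0.707 × 0.5) = 7.423 kip/in → adequate.

f_max ≈ 2.83 kip/in; adequate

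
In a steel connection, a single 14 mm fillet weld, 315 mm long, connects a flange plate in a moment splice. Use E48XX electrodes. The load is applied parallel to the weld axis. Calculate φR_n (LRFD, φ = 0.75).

φR_n ≈ 673 kN

E48XX → F_EXX = 480 MPa.
Effective throat t_e = 0.707 × 14 = 9.898 mm.
Total length L = 315 mm; A_we = 9.898 × 315 = 3118 mm².
F_nw = 0.6 F_EXX = 0.6 × 480 = 288 MPa.
φR_n = 0.75 × 288 × 3118 × 10⁻³ = 673.5 kN.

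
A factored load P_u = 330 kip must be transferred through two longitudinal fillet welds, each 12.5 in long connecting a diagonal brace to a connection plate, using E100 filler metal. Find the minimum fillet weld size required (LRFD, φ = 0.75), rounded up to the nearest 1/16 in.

E100XX → F_EXX = 100 ksi.
Total weld length L = 25 in.
Required throat t_e = P_u / (φ × 0.6 F_EXX × L) = 330 / (0.75 × 0.6 × 100 × 25) = 0.2933 in.
Required leg w = t_e / 0.707 = 0.4149 in → use 7/16 in.

w = 7/16 in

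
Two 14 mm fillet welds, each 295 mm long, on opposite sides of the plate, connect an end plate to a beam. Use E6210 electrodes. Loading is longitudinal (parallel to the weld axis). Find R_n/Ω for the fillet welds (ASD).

R_n/Ω ≈ 1090 kN

E62XX → F_EXX = 620 MPa.
Effective throat t_e = 0.707 × 14 = 9.898 mm.
Total length L = 590 mm; A_we = 9.898 × 590 = 5840 mm².
F_nw = 0.6 F_EXX = 0.6 × 620 = 372 MPa.
R_n = 372 × 5840 × 10⁻³ = 2172 kN; R_n/Ω = 2172/2.0 = 1086 kN.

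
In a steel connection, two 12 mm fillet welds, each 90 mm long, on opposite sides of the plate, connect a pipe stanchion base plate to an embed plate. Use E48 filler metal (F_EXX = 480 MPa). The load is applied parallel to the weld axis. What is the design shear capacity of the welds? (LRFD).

Effective throat t_e = 0.707 × 12 = 8.484 mm.
Total length L = 180 mm; A_we = 8.484 × 180 = 1527 mm².
F_nw = 0.6 F_EXX = 0.6 × 480 = 288 MPa.
φR_n = 0.75 × 288 × 1527 × 10⁻³ = 329.9 kN.

φR_n ≈ 330 kN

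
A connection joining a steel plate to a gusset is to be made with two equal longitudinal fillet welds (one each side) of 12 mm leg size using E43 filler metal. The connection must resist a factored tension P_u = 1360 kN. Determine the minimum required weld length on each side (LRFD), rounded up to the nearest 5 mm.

L = 415 mm on each side

E43XX → F_EXX = 430 MPa.
Throat t_e = 0.707 × 12 = 8.484 mm.
φr_n = 0.75 × 0.6 × 430 × 8.484 × 10⁻³ = 1.642 kN/mm.
L_req = P_u / φr_n = 1360 / 1.642 = 828.4 mm total.
Per side: 828.4 / 2 = 414.2 mm.
Round up → use L = 415 mm on each side.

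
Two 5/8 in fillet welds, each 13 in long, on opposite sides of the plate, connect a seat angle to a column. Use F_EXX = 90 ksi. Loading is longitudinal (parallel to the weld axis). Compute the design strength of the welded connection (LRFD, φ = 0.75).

Effective throat t_e = 0.707 × 0.625 = 0.4419 in.
Total length L = 26 in; A_we = 0.4419 × 26 = 11.49 in².
F_nw = 0.6 F_EXX = 0.6 × 90 = 54 ksi.
φR_n = 0.75 × 54 × 11.49 = 465.3 kip.

φR_n ≈ 465 kip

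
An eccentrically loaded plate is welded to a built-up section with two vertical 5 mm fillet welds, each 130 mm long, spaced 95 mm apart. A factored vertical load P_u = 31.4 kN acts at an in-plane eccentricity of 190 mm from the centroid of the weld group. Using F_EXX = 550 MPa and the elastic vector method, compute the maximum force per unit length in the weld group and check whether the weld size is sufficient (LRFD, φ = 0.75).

Total weld length L_w = 260 mm. Treat welds as unit-width lines.
Polar moment about centroid: J = 2[d³/12 + d(b/2)²] = 2[130³/12 + 130×47.5²] = 952800 mm³.
Direct shear f_v = P/L_w = 31.4×10³ / 260 = 120.8 N/mm (vertical).
Torsion M = P·e = 31.4×10³ × 190 = 5966000 N·mm.
Critical point at (x, y) = (47.5, 65) from centroid. f_tx = M·y/J = 407 N/mm; f_ty = M·x/J = 297.4 N/mm.
Resultant f_max = √[f_tx² + (f_v + f_ty)²] = √[407² + (120.8 + 297.4)²] = 583.6 N/mm.
Capacity per unit length: φr_n = 0.75 × 0.6 × 550 × (0.707 × 5) = 874.9 N/mm.
583.6 ≤ 874.9 → adequate.

f_max ≈ 584 N/mm; adequate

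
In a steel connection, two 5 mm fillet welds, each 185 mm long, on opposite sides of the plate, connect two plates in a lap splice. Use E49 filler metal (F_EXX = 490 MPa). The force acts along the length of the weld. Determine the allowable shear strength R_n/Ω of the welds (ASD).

Effective throat t_e = 0.707 × 5 = 3.535 mm.
Total length L = 370 mm; A_we = 3.535 × 370 = 1308 mm².
F_nw = 0.6 F_EXX = 0.6 × 490 = 294 MPa.
R_n = 294 × 1308 × 10⁻³ = 384.5 kN; R_n/Ω = 384.5/2.0 = 192.3 kN.

R_n/Ω ≈ 192 kN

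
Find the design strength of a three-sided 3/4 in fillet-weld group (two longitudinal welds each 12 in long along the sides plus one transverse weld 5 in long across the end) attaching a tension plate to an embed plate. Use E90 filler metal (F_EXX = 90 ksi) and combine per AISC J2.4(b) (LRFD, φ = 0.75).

t_e = 0.707 × 0.75 = 0.5302 in.
R_nwl = 0.6 × 90 × 0.5302 × 24 = 687.2 kips (longitudinal, 2 welds).
R_nwt = 0.6 × 90 × 0.5302 × 5 = 143.2 kips (transverse, base value).
(i) R_nwl + R_nwt = 830.4 kips; (ii) 0.85 R_nwl + 1.5 R_nwt = 798.9 kips.
R_n = max = 830.4 kips [governs: (i)]; φR_n = 622.8 kips.

φR_n ≈ 623 kips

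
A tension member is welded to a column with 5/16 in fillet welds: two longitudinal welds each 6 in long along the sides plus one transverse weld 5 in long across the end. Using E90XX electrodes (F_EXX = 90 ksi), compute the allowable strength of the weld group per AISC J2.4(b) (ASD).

t_e = 0.707 × 0.3125 = 0.2209 in.
R_nwl = 0.6 × 90 × 0.2209 × 12 = 143.2 kips (longitudinal, 2 welds).
R_nwt = 0.6 × 90 × 0.2209 × 5 = 59.65 kips (transverse, base value).
(i) R_nwl + R_nwt = 202.8 kips; (ii) 0.85 R_nwl + 1.5 R_nwt = 211.2 kips.
R_n = max = 211.2 kips [governs: (ii)]; R_n/Ω = 105.6 kips.

R_n/Ω ≈ 106 kips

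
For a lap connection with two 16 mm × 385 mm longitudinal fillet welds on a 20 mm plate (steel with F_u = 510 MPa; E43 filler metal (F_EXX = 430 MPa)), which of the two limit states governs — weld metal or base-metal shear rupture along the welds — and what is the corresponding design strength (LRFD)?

t_e = 0.707 × 16 = 11.31 mm; L = 770 mm.
Weld metal: φR_n = 0.75 × 0.6 × 430 × 11.31 × 770 × 10⁻³ = 1685 kN.
Base metal (shear rupture): φR_n = 0.75 × 0.6 × 510 × 20 × 770 × 10⁻³ = 3534 kN.
Governing: weld metal.

φR_n ≈ 1690 kN (weld metal governs)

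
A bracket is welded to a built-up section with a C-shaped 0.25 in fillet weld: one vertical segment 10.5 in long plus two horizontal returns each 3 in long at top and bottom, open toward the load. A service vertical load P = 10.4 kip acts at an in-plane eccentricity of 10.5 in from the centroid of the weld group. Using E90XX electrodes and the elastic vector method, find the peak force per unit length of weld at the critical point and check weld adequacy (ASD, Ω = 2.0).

f_max ≈ 2.63 kip/in; adequate

E90XX → F_EXX = 90 ksi.
Total weld length L_w = 16.5 in. Treat welds as unit-width lines.
Centroid: x̄ = 2×3×1.5 / 16.5 = 0.5455 in from the vertical weld.
Polar moment about centroid: J = I_x + I_y = [10.5³/12 + 2×3×5.25²] + [10.5×0.5455² + 2(3³/12 + 3×0.9545²)] = 274.9 in³.
Direct shear f_v = P/L_w = 10.4 / 16.5 = 0.6303 kip/in (vertical).
Torsion M = P·e = 10.4 × 10.5 = 109.2 kip·in.
Critical point at (x, y) = (2.455, 5.25) from centroid. f_tx = M·y/J = 2.085 kip/in; f_ty = M·x/J = 0.9749 kip/in.
Resultant f_max = √[f_tx² + (f_v + f_ty)²] = √[2.085² + (0.6303 + 0.9749)²] = 2.632 kip/in.
Capacity per unit length: r_n/Ω = (1/2.0) × 0.6 × 90 × (0.707 × 0.25) = 4.772 kip/in.
2.632 ≤ 4.772 → adequate.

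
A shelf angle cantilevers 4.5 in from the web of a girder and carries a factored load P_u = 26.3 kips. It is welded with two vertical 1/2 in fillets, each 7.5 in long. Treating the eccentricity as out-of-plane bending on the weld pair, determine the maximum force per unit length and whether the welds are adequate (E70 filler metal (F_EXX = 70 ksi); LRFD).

f_max ≈ 6.55 kip/in; adequate

L_w = 2 × 7.5 = 15 in; section modulus (unit throat) S = 2 × L²/6 = 18.75 in².
Direct shear f_v = P/L_w = 26.3/15 = 1.753 kip/in.
Moment M = P × e = 26.3 × 4.5 = 118.35 kip·in; bending f_b = M/S = 6.312 kip/in.
f_max = √(f_v² + f_b²) = √(1.753² + 6.312²) = 6.551 kip/in.
φr_n = 0.75 × 0.6 × 70 × (0.707 × 0.5) = 11.14 kip/in → adequate.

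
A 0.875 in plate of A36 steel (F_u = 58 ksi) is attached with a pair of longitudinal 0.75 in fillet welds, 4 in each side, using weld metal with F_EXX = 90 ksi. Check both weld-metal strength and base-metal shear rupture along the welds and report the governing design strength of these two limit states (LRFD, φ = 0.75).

t_e = 0.707 × 0.75 = 0.5302 in; L = 8 in.
Weld metal: φR_n = 0.75 × 0.6 × 90 × 0.5302 × 8 = 171.8 kips.
Base metal (shear rupture): φR_n = 0.75 × 0.6 × 58 × 0.875 × 8 = 182.7 kips.
Governing: weld metal.

φR_n ≈ 172 kips (weld metal governs)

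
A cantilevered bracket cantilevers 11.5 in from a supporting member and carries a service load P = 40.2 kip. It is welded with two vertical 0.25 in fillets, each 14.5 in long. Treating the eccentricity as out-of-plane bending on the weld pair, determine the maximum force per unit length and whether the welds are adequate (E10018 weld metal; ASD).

f_max ≈ 6.74 kip/in; NOT adequate

E100XX → F_EXX = 100 ksi.
L_w = 2 × 14.5 = 29 in; section modulus (unit throat) S = 2 × L²/6 = 70.08 in².
Direct shear f_v = P/L_w = 40.2/29 = 1.386 kip/in.
Moment M = P × e = 40.2 × 11.5 = 462.3 kip·in; bending f_b = M/S = 6.596 kip/in.
f_max = √(f_v² + f_b²) = √(1.386² + 6.596²) = 6.741 kip/in.
r_n/Ω = (1/2.0) × 0.6 × 100 × (0.707 × 0.25) = 5.302 kip/in → NOT adequate.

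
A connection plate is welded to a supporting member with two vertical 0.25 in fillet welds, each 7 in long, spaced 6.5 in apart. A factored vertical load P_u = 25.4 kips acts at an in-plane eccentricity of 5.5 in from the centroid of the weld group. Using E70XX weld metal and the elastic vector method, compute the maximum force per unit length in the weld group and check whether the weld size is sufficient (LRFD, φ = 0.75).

E70XX → F_EXX = 70 ksi.
Total weld length L_w = 14 in. Treat welds as unit-width lines.
Polar moment about centroid: J = 2[d³/12 + d(b/2)²] = 2[7³/12 + 7×3.25²] = 205 in³.
Direct shear f_v = P/L_w = 25.4 / 14 = 1.814 kip/in (vertical).
Torsion M = P·e = 25.4 × 5.5 = 139.7 kip·in.
Critical point at (x, y) = (3.25, 3.5) from centroid. f_tx = M·y/J = 2.385 kip/in; f_ty = M·x/J = 2.214 kip/in.
Resultant f_max = √[f_tx² + (f_v + f_ty)²] = √[2.385² + (1.814 + 2.214)²] = 4.681 kip/in.
Capacity per unit length: φr_n = 0.75 × 0.6 × 70 × (0.707 × 0.25) = 5.568 kip/in.
4.681 ≤ 5.568 → adequate.

f_max ≈ 4.68 kip/in; adequate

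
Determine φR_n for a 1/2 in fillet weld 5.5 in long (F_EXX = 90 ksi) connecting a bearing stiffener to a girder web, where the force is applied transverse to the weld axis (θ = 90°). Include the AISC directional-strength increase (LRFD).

t_e = 0.707 × 0.5 = 0.3535 in; A_we = 0.3535 × 5.5 = 1.944 in².
Directional factor: 1.0 + 0.5 sin^1.5(90°) = 1.5.
F_nw = 0.6 × 90 × 1.5 = 81 ksi.
φR_n = 0.75 × 81 × 1.944 = 118.1 kip.

φR_n ≈ 118 kip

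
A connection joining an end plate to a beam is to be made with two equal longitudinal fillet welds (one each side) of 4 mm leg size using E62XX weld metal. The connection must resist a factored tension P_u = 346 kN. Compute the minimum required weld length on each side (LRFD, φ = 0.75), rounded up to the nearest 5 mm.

L = 220 mm on each side

E62XX → F_EXX = 620 MPa.
Throat t_e = 0.707 × 4 = 2.828 mm.
φr_n = 0.75 × 0.6 × 620 × 2.828 × 10⁻³ = 0.789 kN/mm.
L_req = P_u / φr_n = 346 / 0.789 = 438.5 mm total.
Per side: 438.5 / 2 = 219.3 mm.
Round up → use L = 220 mm on each side.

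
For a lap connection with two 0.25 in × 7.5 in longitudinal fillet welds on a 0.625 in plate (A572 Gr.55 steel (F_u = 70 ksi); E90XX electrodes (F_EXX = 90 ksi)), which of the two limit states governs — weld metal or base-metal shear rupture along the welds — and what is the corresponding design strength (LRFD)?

t_e = 0.707 × 0.25 = 0.1767 in; L = 15 in.
Weld metal: φR_n = 0.75 × 0.6 × 90 × 0.1767 × 15 = 107.4 kips.
Base metal (shear rupture): φR_n = 0.75 × 0.6 × 70 × 0.625 × 15 = 295.3 kips.
Governing: weld metal.

φR_n ≈ 107 kips (weld metal governs)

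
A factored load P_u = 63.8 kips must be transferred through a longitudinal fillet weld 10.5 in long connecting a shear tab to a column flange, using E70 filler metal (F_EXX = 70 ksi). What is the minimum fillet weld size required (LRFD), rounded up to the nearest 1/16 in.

Total weld length L = 10.5 in.
Required throat t_e = P_u / (φ × 0.6 F_EXX × L) = 63.8 / (0.75 × 0.6 × 70 × 10.5) = 0.1929 in.
Required leg w = t_e / 0.707 = 0.2728 in → use 5/16 in.

w = 5/16 in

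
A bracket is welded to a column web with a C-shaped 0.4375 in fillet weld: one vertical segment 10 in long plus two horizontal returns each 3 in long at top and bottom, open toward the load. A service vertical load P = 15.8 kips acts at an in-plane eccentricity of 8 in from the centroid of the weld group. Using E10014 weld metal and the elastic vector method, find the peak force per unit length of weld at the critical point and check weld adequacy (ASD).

E100XX → F_EXX = 100 ksi.
Total weld length L_w = 16 in. Treat welds as unit-width lines.
Centroid: x̄ = 2×3×1.5 / 16 = 0.5625 in from the vertical weld.
Polar moment about centroid: J = I_x + I_y = [10³/12 + 2×3×5²] + [10×0.5625² + 2(3³/12 + 3×0.9375²)] = 246.3 in³.
Direct shear f_v = P/L_w = 15.8 / 16 = 0.9875 kip/in (vertical).
Torsion M = P·e = 15.8 × 8 = 126.4 kip·in.
Critical point at (x, y) = (2.438, 5) from centroid. f_tx = M·y/J = 2.566 kip/in; f_ty = M·x/J = 1.251 kip/in.
Resultant f_max = √[f_tx² + (f_v + f_ty)²] = √[2.566² + (0.9875 + 1.251)²] = 3.405 kip/in.
Capacity per unit length: r_n/Ω = (1/2.0) × 0.6 × 100 × (0.707 × 0.4375) = 9.279 kip/in.
3.405 ≤ 9.279 → adequate.

f_max ≈ 3.41 kip/in; adequate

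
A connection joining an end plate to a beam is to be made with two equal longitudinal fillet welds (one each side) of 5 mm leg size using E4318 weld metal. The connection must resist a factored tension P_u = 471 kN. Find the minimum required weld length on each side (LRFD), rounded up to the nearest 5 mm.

E43XX → F_EXX = 430 MPa.
Throat t_e = 0.707 × 5 = 3.535 mm.
φr_n = 0.75 × 0.6 × 430 × 3.535 × 10⁻³ = 0.684 kN/mm.
L_req = P_u / φr_n = 471 / 0.684 = 688.6 mm total.
Per side: 688.6 / 2 = 344.3 mm.
Round up → use L = 345 mm on each side.

L = 345 mm on each side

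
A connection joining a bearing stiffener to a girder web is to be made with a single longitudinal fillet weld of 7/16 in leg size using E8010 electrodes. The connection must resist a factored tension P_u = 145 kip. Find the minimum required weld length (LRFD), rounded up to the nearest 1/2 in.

L = 13.5 in

E80XX → F_EXX = 80 ksi.
Throat t_e = 0.707 × 0.4375 = 0.3093 in.
φr_n = 0.75 × 0.6 × 80 × 0.3093 = 11.14 kip/in.
L_req = P_u / φr_n = 145 / 11.14 = 13.02 in total.
Round up → use L = 13.5 in.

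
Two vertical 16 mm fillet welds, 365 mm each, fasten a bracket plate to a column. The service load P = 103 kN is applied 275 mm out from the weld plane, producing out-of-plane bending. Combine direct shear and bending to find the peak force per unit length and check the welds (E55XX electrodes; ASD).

f_max ≈ 653 N/mm; adequate

E55XX → F_EXX = 550 MPa.
L_w = 2 × 365 = 730 mm; section modulus (unit throat) S = 2 × L²/6 = 44410 mm².
Direct shear f_v = P/L_w = 103×10³/730 = 141.1 N/mm.
Moment M = P × e = 103×10³ × 275 = 28325000 N·mm; bending f_b = M/S = 637.8 N/mm.
f_max = √(f_v² + f_b²) = √(141.1² + 637.8²) = 653.3 N/mm.
r_n/Ω = (1/2.0) × 0.6 × 550 × (0.707 × 16) = 1866 N/mm → adequate.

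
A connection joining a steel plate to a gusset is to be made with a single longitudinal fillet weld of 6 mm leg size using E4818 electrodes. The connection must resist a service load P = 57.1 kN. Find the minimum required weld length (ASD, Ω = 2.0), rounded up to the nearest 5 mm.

L = 95 mm

E48XX → F_EXX = 480 MPa.
Throat t_e = 0.707 × 6 = 4.242 mm.
r_n/Ω = (0.6 × 480 × 4.242) / 2.0 = 610.8 N/mm = 0.6108 kN/mm.
L_req = P / (r_n/Ω) = 57.1 / 0.6108 = 93.48 mm total.
Round up → use L = 95 mm.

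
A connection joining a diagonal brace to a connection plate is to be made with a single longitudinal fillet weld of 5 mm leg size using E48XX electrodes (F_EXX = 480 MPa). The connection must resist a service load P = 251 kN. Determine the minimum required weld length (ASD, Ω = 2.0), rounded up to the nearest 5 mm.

Throat t_e = 0.707 × 5 = 3.535 mm.
r_n/Ω = (0.6 × 480 × 3.535) / 2.0 = 509 N/mm = 0.509 kN/mm.
L_req = P / (r_n/Ω) = 251 / 0.509 = 493.1 mm total.
Round up → use L = 495 mm.

L = 495 mm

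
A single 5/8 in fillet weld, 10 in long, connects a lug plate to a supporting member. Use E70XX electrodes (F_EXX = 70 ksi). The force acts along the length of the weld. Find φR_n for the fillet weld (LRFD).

φR_n ≈ 139 kip

Effective throat t_e = 0.707 × 0.625 = 0.4419 in.
Total length L = 10 in; A_we = 0.4419 × 10 = 4.419 in².
F_nw = 0.6 F_EXX = 0.6 × 70 = 42 ksi.
φR_n = 0.75 × 42 × 4.419 = 139.2 kip.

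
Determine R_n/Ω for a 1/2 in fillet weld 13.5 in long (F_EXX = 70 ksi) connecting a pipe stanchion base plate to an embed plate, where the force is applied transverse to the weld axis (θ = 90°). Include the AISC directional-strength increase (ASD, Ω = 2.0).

R_n/Ω ≈ 150 kip

t_e = 0.707 × 0.5 = 0.3535 in; A_we = 0.3535 × 13.5 = 4.772 in².
Directional factor: 1.0 + 0.5 sin^1.5(90°) = 1.5.
F_nw = 0.6 × 70 × 1.5 = 63 ksi.
R_n/Ω = (63 × 4.772) / 2.0 = 150.3 kip.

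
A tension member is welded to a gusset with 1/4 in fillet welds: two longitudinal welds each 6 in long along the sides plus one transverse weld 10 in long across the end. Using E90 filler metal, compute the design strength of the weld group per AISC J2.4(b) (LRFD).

φR_n ≈ 180 kips

E90XX → F_EXX = 90 ksi.
t_e = 0.707 × 0.25 = 0.1767 in.
R_nwl = 0.6 × 90 × 0.1767 × 12 = 114.5 kips (longitudinal, 2 welds).
R_nwt = 0.6 × 90 × 0.1767 × 10 = 95.44 kips (transverse, base value).
(i) R_nwl + R_nwt = 210 kips; (ii) 0.85 R_nwl + 1.5 R_nwt = 240.5 kips.
R_n = max = 240.5 kips [governs: (ii)]; φR_n = 180.4 kips.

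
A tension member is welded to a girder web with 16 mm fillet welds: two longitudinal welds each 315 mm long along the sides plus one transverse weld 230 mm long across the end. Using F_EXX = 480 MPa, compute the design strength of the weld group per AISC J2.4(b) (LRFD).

t_e = 0.707 × 16 = 11.31 mm.
R_nwl = 0.6 × 480 × 11.31 × 630 × 10⁻³ = 2052 kN (longitudinal, 2 welds).
R_nwt = 0.6 × 480 × 11.31 × 230 × 10⁻³ = 749.3 kN (transverse, base value).
(i) R_nwl + R_nwt = 2802 kN; (ii) 0.85 R_nwl + 1.5 R_nwt = 2869 kN.
R_n = max = 2869 kN [governs: (ii)]; φR_n = 2151 kN.

φR_n ≈ 2150 kN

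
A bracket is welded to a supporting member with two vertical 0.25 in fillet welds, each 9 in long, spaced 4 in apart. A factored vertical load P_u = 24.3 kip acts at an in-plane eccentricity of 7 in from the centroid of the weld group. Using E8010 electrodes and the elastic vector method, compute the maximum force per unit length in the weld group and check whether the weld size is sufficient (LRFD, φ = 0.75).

E80XX → F_EXX = 80 ksi.
Total weld length L_w = 18 in. Treat welds as unit-width lines.
Polar moment about centroid: J = 2[d³/12 + d(b/2)²] = 2[9³/12 + 9×2²] = 193.5 in³.
Direct shear f_v = P/L_w = 24.3 / 18 = 1.35 kip/in (vertical).
Torsion M = P·e = 24.3 × 7 = 170.1 kip·in.
Critical point at (x, y) = (2, 4.5) from centroid. f_tx = M·y/J = 3.956 kip/in; f_ty = M·x/J = 1.758 kip/in.
Resultant f_max = √[f_tx² + (f_v + f_ty)²] = √[3.956² + (1.35 + 1.758)²] = 5.031 kip/in.
Capacity per unit length: φr_n = 0.75 × 0.6 × 80 × (0.707 × 0.25) = 6.363 kip/in.
5.031 ≤ 6.363 → adequate.

f_max ≈ 5.03 kip/in; adequate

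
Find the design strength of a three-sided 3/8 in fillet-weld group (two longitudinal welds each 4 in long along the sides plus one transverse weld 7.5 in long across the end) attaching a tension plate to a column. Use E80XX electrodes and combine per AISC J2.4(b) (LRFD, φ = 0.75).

φR_n ≈ 172 kip

E80XX → F_EXX = 80 ksi.
t_e = 0.707 × 0.375 = 0.2651 in.
R_nwl = 0.6 × 80 × 0.2651 × 8 = 101.8 kip (longitudinal, 2 welds).
R_nwt = 0.6 × 80 × 0.2651 × 7.5 = 95.44 kip (transverse, base value).
(i) R_nwl + R_nwt = 197.3 kip; (ii) 0.85 R_nwl + 1.5 R_nwt = 229.7 kip.
R_n = max = 229.7 kip [governs: (ii)]; φR_n = 172.3 kip.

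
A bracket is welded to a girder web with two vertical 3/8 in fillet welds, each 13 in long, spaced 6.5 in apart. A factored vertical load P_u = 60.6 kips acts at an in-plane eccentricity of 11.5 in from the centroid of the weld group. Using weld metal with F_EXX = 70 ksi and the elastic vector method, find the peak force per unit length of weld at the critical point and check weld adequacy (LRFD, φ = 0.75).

f_max ≈ 9.19 kip/in; NOT adequate

Total weld length L_w = 26 in. Treat welds as unit-width lines.
Polar moment about centroid: J = 2[d³/12 + d(b/2)²] = 2[13³/12 + 13×3.25²] = 640.8 in³.
Direct shear f_v = P/L_w = 60.6 / 26 = 2.331 kip/in (vertical).
Torsion M = P·e = 60.6 × 11.5 = 696.9 kip·in.
Critical point at (x, y) = (3.25, 6.5) from centroid. f_tx = M·y/J = 7.069 kip/in; f_ty = M·x/J = 3.535 kip/in.
Resultant f_max = √[f_tx² + (f_v + f_ty)²] = √[7.069² + (2.331 + 3.535)²] = 9.186 kip/in.
Capacity per unit length: φr_n = 0.75 × 0.6 × 70 × (0.707 × 0.375) = 8.351 kip/in.
9.186 > 8.351 → NOT adequate.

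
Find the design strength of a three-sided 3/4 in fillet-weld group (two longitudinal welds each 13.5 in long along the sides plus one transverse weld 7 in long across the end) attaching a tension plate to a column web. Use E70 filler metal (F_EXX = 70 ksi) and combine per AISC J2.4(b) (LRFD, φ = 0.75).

t_e = 0.707 × 0.75 = 0.5302 in.
R_nwl = 0.6 × 70 × 0.5302 × 27 = 601.3 kips (longitudinal, 2 welds).
R_nwt = 0.6 × 70 × 0.5302 × 7 = 155.9 kips (transverse, base value).
(i) R_nwl + R_nwt = 757.2 kips; (ii) 0.85 R_nwl + 1.5 R_nwt = 744.9 kips.
R_n = max = 757.2 kips [governs: (i)]; φR_n = 567.9 kips.

φR_n ≈ 568 kips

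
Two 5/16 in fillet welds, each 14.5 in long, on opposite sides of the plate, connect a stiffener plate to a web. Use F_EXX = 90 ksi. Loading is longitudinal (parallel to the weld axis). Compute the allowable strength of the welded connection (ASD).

Effective throat t_e = 0.707 × 0.3125 = 0.2209 in.
Total length L = 29 in; A_we = 0.2209 × 29 = 6.407 in².
F_nw = 0.6 F_EXX = 0.6 × 90 = 54 ksi.
R_n = 54 × 6.407 = 346 kip; R_n/Ω = 346/2.0 = 173 kip.

R_n/Ω ≈ 173 kip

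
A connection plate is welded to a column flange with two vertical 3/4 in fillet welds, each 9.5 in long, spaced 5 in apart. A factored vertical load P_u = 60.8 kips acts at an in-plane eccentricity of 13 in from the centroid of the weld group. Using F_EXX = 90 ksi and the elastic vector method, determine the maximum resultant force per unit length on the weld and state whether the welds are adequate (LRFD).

f_max ≈ 17.9 kip/in; adequate

Total weld length L_w = 19 in. Treat welds as unit-width lines.
Polar moment about centroid: J = 2[d³/12 + d(b/2)²] = 2[9.5³/12 + 9.5×2.5²] = 261.6 in³.
Direct shear f_v = P/L_w = 60.8 / 19 = 3.2 kip/in (vertical).
Torsion M = P·e = 60.8 × 13 = 790.4 kip·in.
Critical point at (x, y) = (2.5, 4.75) from centroid. f_tx = M·y/J = 14.35 kip/in; f_ty = M·x/J = 7.552 kip/in.
Resultant f_max = √[f_tx² + (f_v + f_ty)²] = √[14.35² + (3.2 + 7.552)²] = 17.93 kip/in.
Capacity per unit length: φr_n = 0.75 × 0.6 × 90 × (0.707 × 0.75) = 21.48 kip/in.
17.93 ≤ 21.48 → adequate.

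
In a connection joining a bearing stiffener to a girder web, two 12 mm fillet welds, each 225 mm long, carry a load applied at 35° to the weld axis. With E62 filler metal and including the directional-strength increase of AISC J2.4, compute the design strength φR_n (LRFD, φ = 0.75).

φR_n ≈ 1300 kN

E62XX → F_EXX = 620 MPa.
t_e = 0.707 × 12 = 8.484 mm; A_we = 8.484 × 450 = 3818 mm².
Directional factor: 1.0 + 0.5 sin^1.5(35°) = 1.217.
F_nw = 0.6 × 620 × 1.217 = 452.8 MPa.
φR_n = 0.75 × 452.8 × 3818 × 10⁻³ = 1297 kN.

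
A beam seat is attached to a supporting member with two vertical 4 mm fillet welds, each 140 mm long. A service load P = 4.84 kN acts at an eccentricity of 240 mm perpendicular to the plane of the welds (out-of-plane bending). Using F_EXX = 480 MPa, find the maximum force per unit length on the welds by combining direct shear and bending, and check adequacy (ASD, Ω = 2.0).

L_w = 2 × 140 = 280 mm; section modulus (unit throat) S = 2 × L²/6 = 6533 mm².
Direct shear f_v = P/L_w = 4.84×10³/280 = 17.29 N/mm.
Moment M = P × e = 4.84×10³ × 240 = 1161600 N·mm; bending f_b = M/S = 177.8 N/mm.
f_max = √(f_v² + f_b²) = √(17.29² + 177.8²) = 178.6 N/mm.
r_n/Ω = (1/2.0) × 0.6 × 480 × (0.707 × 4) = 407.2 N/mm → adequate.

f_max ≈ 179 N/mm; adequate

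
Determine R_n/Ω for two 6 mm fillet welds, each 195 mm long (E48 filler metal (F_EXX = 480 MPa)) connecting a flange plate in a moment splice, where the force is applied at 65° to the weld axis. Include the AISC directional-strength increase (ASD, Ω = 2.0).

R_n/Ω ≈ 341 kN

t_e = 0.707 × 6 = 4.242 mm; A_we = 4.242 × 390 = 1654 mm².
Directional factor: 1.0 + 0.5 sin^1.5(65°) = 1.431.
F_nw = 0.6 × 480 × 1.431 = 412.2 MPa.
R_n/Ω = (412.2 × 1654) / 2.0 × 10⁻³ = 341 kN.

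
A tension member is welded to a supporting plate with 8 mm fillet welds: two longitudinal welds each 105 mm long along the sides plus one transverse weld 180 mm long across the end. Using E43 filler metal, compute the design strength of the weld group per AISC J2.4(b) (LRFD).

φR_n ≈ 491 kN

E43XX → F_EXX = 430 MPa.
t_e = 0.707 × 8 = 5.656 mm.
R_nwl = 0.6 × 430 × 5.656 × 210 × 10⁻³ = 306.4 kN (longitudinal, 2 welds).
R_nwt = 0.6 × 430 × 5.656 × 180 × 10⁻³ = 262.7 kN (transverse, base value).
(i) R_nwl + R_nwt = 569.1 kN; (ii) 0.85 R_nwl + 1.5 R_nwt = 654.5 kN.
R_n = max = 654.5 kN [governs: (ii)]; φR_n = 490.9 kN.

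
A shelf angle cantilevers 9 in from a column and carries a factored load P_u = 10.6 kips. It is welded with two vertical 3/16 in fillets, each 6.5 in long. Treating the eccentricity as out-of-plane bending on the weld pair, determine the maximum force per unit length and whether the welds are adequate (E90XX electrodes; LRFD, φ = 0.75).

f_max ≈ 6.82 kip/in; NOT adequate

E90XX → F_EXX = 90 ksi.
L_w = 2 × 6.5 = 13 in; section modulus (unit throat) S = 2 × L²/6 = 14.08 in².
Direct shear f_v = P/L_w = 10.6/13 = 0.8154 kip/in.
Moment M = P × e = 10.6 × 9 = 95.4 kip·in; bending f_b = M/S = 6.774 kip/in.
f_max = √(f_v² + f_b²) = √(0.8154² + 6.774²) = 6.823 kip/in.
φr_n = 0.75 × 0.6 × 90 × (0.707 × 0.1875) = 5.369 kip/in → NOT adequate.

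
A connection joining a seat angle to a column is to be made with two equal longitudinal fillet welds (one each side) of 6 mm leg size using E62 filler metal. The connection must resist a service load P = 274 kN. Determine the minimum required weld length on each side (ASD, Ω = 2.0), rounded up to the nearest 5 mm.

E62XX → F_EXX = 620 MPa.
Throat t_e = 0.707 × 6 = 4.242 mm.
r_n/Ω = (0.6 × 620 × 4.242) / 2.0 = 789 N/mm = 0.789 kN/mm.
L_req = P / (r_n/Ω) = 274 / 0.789 = 347.3 mm total.
Per side: 347.3 / 2 = 173.6 mm.
Round up → use L = 175 mm on each side.

L = 175 mm on each side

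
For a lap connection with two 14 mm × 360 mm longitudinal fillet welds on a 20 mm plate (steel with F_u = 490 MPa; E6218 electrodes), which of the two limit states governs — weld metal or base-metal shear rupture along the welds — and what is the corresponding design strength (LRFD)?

φR_n ≈ 1990 kN (weld metal governs)

E62XX → F_EXX = 620 MPa.
t_e = 0.707 × 14 = 9.898 mm; L = 720 mm.
Weld metal: φR_n = 0.75 × 0.6 × 620 × 9.898 × 720 × 10⁻³ = 1988 kN.
Base metal (shear rupture): φR_n = 0.75 × 0.6 × 490 × 20 × 720 × 10⁻³ = 3175 kN.
Governing: weld metal.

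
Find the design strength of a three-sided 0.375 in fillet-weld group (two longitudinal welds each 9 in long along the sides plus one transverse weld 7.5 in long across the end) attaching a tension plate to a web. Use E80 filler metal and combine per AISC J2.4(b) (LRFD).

E80XX → F_EXX = 80 ksi.
t_e = 0.707 × 0.375 = 0.2651 in.
R_nwl = 0.6 × 80 × 0.2651 × 18 = 229.1 kip (longitudinal, 2 welds).
R_nwt = 0.6 × 80 × 0.2651 × 7.5 = 95.44 kip (transverse, base value).
(i) R_nwl + R_nwt = 324.5 kip; (ii) 0.85 R_nwl + 1.5 R_nwt = 337.9 kip.
R_n = max = 337.9 kip [governs: (ii)]; φR_n = 253.4 kip.

φR_n ≈ 253 kip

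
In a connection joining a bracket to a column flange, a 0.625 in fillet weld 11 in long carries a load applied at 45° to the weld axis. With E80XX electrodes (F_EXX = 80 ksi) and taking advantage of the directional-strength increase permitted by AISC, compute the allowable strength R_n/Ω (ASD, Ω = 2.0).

t_e = 0.707 × 0.625 = 0.4419 in; A_we = 0.4419 × 11 = 4.861 in².
Directional factor: 1.0 + 0.5 sin^1.5(45°) = 1.297.
F_nw = 0.6 × 80 × 1.297 = 62.27 ksi.
R_n/Ω = (62.27 × 4.861) / 2.0 = 151.3 kips.

R_n/Ω ≈ 151 kips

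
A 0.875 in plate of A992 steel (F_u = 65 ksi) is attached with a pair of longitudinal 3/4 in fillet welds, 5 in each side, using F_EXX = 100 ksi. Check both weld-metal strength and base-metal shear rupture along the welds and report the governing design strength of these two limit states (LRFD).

φR_n ≈ 239 kips (weld metal governs)

t_e = 0.707 × 0.75 = 0.5302 in; L = 10 in.
Weld metal: φR_n = 0.75 × 0.6 × 100 × 0.5302 × 10 = 238.6 kips.
Base metal (shear rupture): φR_n = 0.75 × 0.6 × 65 × 0.875 × 10 = 255.9 kips.
Governing: weld metal.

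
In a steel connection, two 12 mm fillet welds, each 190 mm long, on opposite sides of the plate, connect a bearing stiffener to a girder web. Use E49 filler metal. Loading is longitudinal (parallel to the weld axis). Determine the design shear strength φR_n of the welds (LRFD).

φR_n ≈ 711 kN

E49XX → F_EXX = 490 MPa.
Effective throat t_e = 0.707 × 12 = 8.484 mm.
Total length L = 380 mm; A_we = 8.484 × 380 = 3224 mm².
F_nw = 0.6 F_EXX = 0.6 × 490 = 294 MPa.
φR_n = 0.75 × 294 × 3224 × 10⁻³ = 710.9 kN.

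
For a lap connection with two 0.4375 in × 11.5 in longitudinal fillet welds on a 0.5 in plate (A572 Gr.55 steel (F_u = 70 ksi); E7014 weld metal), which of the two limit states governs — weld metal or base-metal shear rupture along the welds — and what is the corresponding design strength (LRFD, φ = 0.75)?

E70XX → F_EXX = 70 ksi.
t_e = 0.707 × 0.4375 = 0.3093 in; L = 23 in.
Weld metal: φR_n = 0.75 × 0.6 × 70 × 0.3093 × 23 = 224.1 kip.
Base metal (shear rupture): φR_n = 0.75 × 0.6 × 70 × 0.5 × 23 = 362.2 kip.
Governing: weld metal.

φR_n ≈ 224 kip (weld metal governs)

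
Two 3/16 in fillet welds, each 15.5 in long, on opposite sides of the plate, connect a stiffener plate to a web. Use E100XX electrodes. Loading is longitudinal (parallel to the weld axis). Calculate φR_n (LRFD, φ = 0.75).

φR_n ≈ 185 kip

E100XX → F_EXX = 100 ksi.
Effective throat t_e = 0.707 × 0.1875 = 0.1326 in.
Total length L = 31 in; A_we = 0.1326 × 31 = 4.109 in².
F_nw = 0.6 F_EXX = 0.6 × 100 = 60 ksi.
φR_n = 0.75 × 60 × 4.109 = 184.9 kip.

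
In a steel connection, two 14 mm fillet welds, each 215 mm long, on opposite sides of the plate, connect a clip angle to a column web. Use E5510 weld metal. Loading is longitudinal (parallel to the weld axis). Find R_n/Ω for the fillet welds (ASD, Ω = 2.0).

R_n/Ω ≈ 702 kN

E55XX → F_EXX = 550 MPa.
Effective throat t_e = 0.707 × 14 = 9.898 mm.
Total length L = 430 mm; A_we = 9.898 × 430 = 4256 mm².
F_nw = 0.6 F_EXX = 0.6 × 550 = 330 MPa.
R_n = 330 × 4256 × 10⁻³ = 1405 kN; R_n/Ω = 1405/2.0 = 702.3 kN.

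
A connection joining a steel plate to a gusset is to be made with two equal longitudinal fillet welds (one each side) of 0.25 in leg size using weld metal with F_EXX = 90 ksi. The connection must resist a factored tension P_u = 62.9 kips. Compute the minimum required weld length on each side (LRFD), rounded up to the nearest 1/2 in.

Throat t_e = 0.707 × 0.25 = 0.1767 in.
φr_n = 0.75 × 0.6 × 90 × 0.1767 = 7.158 kips/in.
L_req = P_u / φr_n = 62.9 / 7.158 = 8.787 in total.
Per side: 8.787 / 2 = 4.393 in.
Round up → use L = 4.5 in on each side.

L = 4.5 in on each side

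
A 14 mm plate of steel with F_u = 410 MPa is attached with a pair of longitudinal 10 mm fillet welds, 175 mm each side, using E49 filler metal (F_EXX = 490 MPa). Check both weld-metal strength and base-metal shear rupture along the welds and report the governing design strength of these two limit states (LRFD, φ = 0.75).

t_e = 0.707 × 10 = 7.07 mm; L = 350 mm.
Weld metal: φR_n = 0.75 × 0.6 × 490 × 7.07 × 350 × 10⁻³ = 545.6 kN.
Base metal (shear rupture): φR_n = 0.75 × 0.6 × 410 × 14 × 350 × 10⁻³ = 904.1 kN.
Governing: weld metal.

φR_n ≈ 546 kN (weld metal governs)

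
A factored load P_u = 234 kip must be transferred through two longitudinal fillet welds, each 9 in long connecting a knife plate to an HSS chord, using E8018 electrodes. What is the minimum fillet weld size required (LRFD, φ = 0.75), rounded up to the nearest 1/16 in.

E80XX → F_EXX = 80 ksi.
Total weld length L = 18 in.
Required throat t_e = P_u / (φ × 0.6 F_EXX × L) = 234 / (0.75 × 0.6 × 80 × 18) = 0.3611 in.
Required leg w = t_e / 0.707 = 0.5108 in → use 9/16 in.

w = 9/16 in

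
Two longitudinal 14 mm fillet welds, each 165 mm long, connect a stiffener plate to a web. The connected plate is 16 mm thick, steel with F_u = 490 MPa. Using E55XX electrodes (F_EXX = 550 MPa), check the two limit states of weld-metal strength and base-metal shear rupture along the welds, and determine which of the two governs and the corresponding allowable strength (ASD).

R_n/Ω ≈ 539 kN (weld metal governs)

t_e = 0.707 × 14 = 9.898 mm; L = 330 mm.
Weld metal: R_n/Ω = (1/2.0) × 0.6 × 550 × 9.898 × 330 × 10⁻³ = 538.9 kN.
Base metal (shear rupture): R_n/Ω = (1/2.0) × 0.6 × 490 × 16 × 330 × 10⁻³ = 776.2 kN.
Governing: weld metal.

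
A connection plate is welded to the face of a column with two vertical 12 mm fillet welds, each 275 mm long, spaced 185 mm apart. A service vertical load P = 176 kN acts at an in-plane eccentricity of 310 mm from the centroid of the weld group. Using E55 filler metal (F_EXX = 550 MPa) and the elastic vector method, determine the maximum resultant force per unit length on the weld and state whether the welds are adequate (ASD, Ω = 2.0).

f_max ≈ 1310 N/mm; adequate

Total weld length L_w = 550 mm. Treat welds as unit-width lines.
Polar moment about centroid: J = 2[d³/12 + d(b/2)²] = 2[275³/12 + 275×92.5²] = 8172000 mm³.
Direct shear f_v = P/L_w = 176×10³ / 550 = 320 N/mm (vertical).
Torsion M = P·e = 176×10³ × 310 = 54560000 N·mm.
Critical point at (x, y) = (92.5, 137.5) from centroid. f_tx = M·y/J = 918 N/mm; f_ty = M·x/J = 617.6 N/mm.
Resultant f_max = √[f_tx² + (f_v + f_ty)²] = √[918² + (320 + 617.6)²] = 1312 N/mm.
Capacity per unit length: r_n/Ω = (1/2.0) × 0.6 × 550 × (0.707 × 12) = 1400 N/mm.
1312 ≤ 1400 → adequate.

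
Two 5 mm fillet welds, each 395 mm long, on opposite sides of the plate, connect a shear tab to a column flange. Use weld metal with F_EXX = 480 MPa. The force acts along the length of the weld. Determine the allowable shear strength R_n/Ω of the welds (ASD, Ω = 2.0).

Effective throat t_e = 0.707 × 5 = 3.535 mm.
Total length L = 790 mm; A_we = 3.535 × 790 = 2793 mm².
F_nw = 0.6 F_EXX = 0.6 × 480 = 288 MPa.
R_n = 288 × 2793 × 10⁻³ = 804.3 kN; R_n/Ω = 804.3/2.0 = 402.1 kN.

R_n/Ω ≈ 402 kN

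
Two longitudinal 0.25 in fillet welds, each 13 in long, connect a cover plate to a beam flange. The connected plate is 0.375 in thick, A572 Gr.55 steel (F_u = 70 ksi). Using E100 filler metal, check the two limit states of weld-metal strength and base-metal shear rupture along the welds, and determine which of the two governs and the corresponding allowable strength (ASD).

E100XX → F_EXX = 100 ksi.
t_e = 0.707 × 0.25 = 0.1767 in; L = 26 in.
Weld metal: R_n/Ω = (1/2.0) × 0.6 × 100 × 0.1767 × 26 = 137.9 kips.
Base metal (shear rupture): R_n/Ω = (1/2.0) × 0.6 × 70 × 0.375 × 26 = 204.8 kips.
Governing: weld metal.

R_n/Ω ≈ 138 kips (weld metal governs)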